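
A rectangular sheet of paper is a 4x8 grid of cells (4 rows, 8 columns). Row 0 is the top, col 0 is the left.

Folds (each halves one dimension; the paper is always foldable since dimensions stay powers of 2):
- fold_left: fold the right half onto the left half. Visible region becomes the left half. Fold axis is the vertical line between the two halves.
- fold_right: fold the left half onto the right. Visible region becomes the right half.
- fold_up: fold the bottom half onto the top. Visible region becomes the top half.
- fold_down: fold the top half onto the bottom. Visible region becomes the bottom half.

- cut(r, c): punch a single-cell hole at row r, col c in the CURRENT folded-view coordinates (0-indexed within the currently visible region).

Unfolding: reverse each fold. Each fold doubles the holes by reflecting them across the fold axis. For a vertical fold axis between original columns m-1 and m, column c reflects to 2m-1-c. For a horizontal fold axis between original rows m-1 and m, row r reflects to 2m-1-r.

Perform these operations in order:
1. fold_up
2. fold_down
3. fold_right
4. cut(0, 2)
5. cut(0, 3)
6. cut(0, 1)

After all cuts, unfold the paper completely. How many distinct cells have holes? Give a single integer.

Answer: 24

Derivation:
Op 1 fold_up: fold axis h@2; visible region now rows[0,2) x cols[0,8) = 2x8
Op 2 fold_down: fold axis h@1; visible region now rows[1,2) x cols[0,8) = 1x8
Op 3 fold_right: fold axis v@4; visible region now rows[1,2) x cols[4,8) = 1x4
Op 4 cut(0, 2): punch at orig (1,6); cuts so far [(1, 6)]; region rows[1,2) x cols[4,8) = 1x4
Op 5 cut(0, 3): punch at orig (1,7); cuts so far [(1, 6), (1, 7)]; region rows[1,2) x cols[4,8) = 1x4
Op 6 cut(0, 1): punch at orig (1,5); cuts so far [(1, 5), (1, 6), (1, 7)]; region rows[1,2) x cols[4,8) = 1x4
Unfold 1 (reflect across v@4): 6 holes -> [(1, 0), (1, 1), (1, 2), (1, 5), (1, 6), (1, 7)]
Unfold 2 (reflect across h@1): 12 holes -> [(0, 0), (0, 1), (0, 2), (0, 5), (0, 6), (0, 7), (1, 0), (1, 1), (1, 2), (1, 5), (1, 6), (1, 7)]
Unfold 3 (reflect across h@2): 24 holes -> [(0, 0), (0, 1), (0, 2), (0, 5), (0, 6), (0, 7), (1, 0), (1, 1), (1, 2), (1, 5), (1, 6), (1, 7), (2, 0), (2, 1), (2, 2), (2, 5), (2, 6), (2, 7), (3, 0), (3, 1), (3, 2), (3, 5), (3, 6), (3, 7)]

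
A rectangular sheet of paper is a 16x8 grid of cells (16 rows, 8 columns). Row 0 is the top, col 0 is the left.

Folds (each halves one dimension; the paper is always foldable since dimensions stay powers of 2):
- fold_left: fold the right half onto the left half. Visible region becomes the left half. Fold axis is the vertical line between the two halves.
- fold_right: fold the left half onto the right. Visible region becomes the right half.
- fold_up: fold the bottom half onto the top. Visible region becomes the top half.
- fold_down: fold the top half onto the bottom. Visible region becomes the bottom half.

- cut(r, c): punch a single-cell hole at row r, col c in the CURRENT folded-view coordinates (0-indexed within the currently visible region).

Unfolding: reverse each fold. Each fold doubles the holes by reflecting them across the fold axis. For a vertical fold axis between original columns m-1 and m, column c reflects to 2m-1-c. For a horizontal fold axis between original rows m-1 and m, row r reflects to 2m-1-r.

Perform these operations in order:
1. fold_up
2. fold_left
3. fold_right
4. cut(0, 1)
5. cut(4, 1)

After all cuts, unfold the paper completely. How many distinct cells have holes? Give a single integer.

Op 1 fold_up: fold axis h@8; visible region now rows[0,8) x cols[0,8) = 8x8
Op 2 fold_left: fold axis v@4; visible region now rows[0,8) x cols[0,4) = 8x4
Op 3 fold_right: fold axis v@2; visible region now rows[0,8) x cols[2,4) = 8x2
Op 4 cut(0, 1): punch at orig (0,3); cuts so far [(0, 3)]; region rows[0,8) x cols[2,4) = 8x2
Op 5 cut(4, 1): punch at orig (4,3); cuts so far [(0, 3), (4, 3)]; region rows[0,8) x cols[2,4) = 8x2
Unfold 1 (reflect across v@2): 4 holes -> [(0, 0), (0, 3), (4, 0), (4, 3)]
Unfold 2 (reflect across v@4): 8 holes -> [(0, 0), (0, 3), (0, 4), (0, 7), (4, 0), (4, 3), (4, 4), (4, 7)]
Unfold 3 (reflect across h@8): 16 holes -> [(0, 0), (0, 3), (0, 4), (0, 7), (4, 0), (4, 3), (4, 4), (4, 7), (11, 0), (11, 3), (11, 4), (11, 7), (15, 0), (15, 3), (15, 4), (15, 7)]

Answer: 16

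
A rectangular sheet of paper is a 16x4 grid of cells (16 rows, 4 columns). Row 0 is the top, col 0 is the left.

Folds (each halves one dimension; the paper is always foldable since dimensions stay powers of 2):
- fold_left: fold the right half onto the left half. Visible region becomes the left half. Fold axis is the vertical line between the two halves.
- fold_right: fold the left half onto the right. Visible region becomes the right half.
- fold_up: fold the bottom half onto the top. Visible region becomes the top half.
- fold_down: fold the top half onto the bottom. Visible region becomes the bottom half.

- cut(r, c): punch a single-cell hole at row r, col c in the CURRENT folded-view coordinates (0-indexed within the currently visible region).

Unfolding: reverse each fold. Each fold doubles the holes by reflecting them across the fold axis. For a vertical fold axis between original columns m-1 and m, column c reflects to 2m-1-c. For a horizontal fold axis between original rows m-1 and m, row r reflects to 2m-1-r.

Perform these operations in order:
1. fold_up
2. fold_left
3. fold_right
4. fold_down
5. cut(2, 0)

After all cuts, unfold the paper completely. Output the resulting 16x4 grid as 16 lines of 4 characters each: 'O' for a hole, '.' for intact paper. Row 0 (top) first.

Op 1 fold_up: fold axis h@8; visible region now rows[0,8) x cols[0,4) = 8x4
Op 2 fold_left: fold axis v@2; visible region now rows[0,8) x cols[0,2) = 8x2
Op 3 fold_right: fold axis v@1; visible region now rows[0,8) x cols[1,2) = 8x1
Op 4 fold_down: fold axis h@4; visible region now rows[4,8) x cols[1,2) = 4x1
Op 5 cut(2, 0): punch at orig (6,1); cuts so far [(6, 1)]; region rows[4,8) x cols[1,2) = 4x1
Unfold 1 (reflect across h@4): 2 holes -> [(1, 1), (6, 1)]
Unfold 2 (reflect across v@1): 4 holes -> [(1, 0), (1, 1), (6, 0), (6, 1)]
Unfold 3 (reflect across v@2): 8 holes -> [(1, 0), (1, 1), (1, 2), (1, 3), (6, 0), (6, 1), (6, 2), (6, 3)]
Unfold 4 (reflect across h@8): 16 holes -> [(1, 0), (1, 1), (1, 2), (1, 3), (6, 0), (6, 1), (6, 2), (6, 3), (9, 0), (9, 1), (9, 2), (9, 3), (14, 0), (14, 1), (14, 2), (14, 3)]

Answer: ....
OOOO
....
....
....
....
OOOO
....
....
OOOO
....
....
....
....
OOOO
....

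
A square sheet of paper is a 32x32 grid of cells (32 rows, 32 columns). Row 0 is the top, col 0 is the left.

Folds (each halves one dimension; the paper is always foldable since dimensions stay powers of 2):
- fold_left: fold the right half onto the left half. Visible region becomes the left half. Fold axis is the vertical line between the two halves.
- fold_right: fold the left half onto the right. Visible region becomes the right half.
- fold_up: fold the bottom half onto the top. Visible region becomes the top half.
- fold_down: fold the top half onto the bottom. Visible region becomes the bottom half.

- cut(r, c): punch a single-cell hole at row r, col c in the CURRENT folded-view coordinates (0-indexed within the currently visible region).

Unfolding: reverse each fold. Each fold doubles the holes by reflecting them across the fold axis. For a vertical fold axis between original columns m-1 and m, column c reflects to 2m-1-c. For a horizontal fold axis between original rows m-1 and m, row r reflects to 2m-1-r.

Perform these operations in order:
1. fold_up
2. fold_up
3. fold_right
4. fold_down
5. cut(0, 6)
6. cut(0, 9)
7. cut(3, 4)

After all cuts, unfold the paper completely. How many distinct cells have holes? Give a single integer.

Op 1 fold_up: fold axis h@16; visible region now rows[0,16) x cols[0,32) = 16x32
Op 2 fold_up: fold axis h@8; visible region now rows[0,8) x cols[0,32) = 8x32
Op 3 fold_right: fold axis v@16; visible region now rows[0,8) x cols[16,32) = 8x16
Op 4 fold_down: fold axis h@4; visible region now rows[4,8) x cols[16,32) = 4x16
Op 5 cut(0, 6): punch at orig (4,22); cuts so far [(4, 22)]; region rows[4,8) x cols[16,32) = 4x16
Op 6 cut(0, 9): punch at orig (4,25); cuts so far [(4, 22), (4, 25)]; region rows[4,8) x cols[16,32) = 4x16
Op 7 cut(3, 4): punch at orig (7,20); cuts so far [(4, 22), (4, 25), (7, 20)]; region rows[4,8) x cols[16,32) = 4x16
Unfold 1 (reflect across h@4): 6 holes -> [(0, 20), (3, 22), (3, 25), (4, 22), (4, 25), (7, 20)]
Unfold 2 (reflect across v@16): 12 holes -> [(0, 11), (0, 20), (3, 6), (3, 9), (3, 22), (3, 25), (4, 6), (4, 9), (4, 22), (4, 25), (7, 11), (7, 20)]
Unfold 3 (reflect across h@8): 24 holes -> [(0, 11), (0, 20), (3, 6), (3, 9), (3, 22), (3, 25), (4, 6), (4, 9), (4, 22), (4, 25), (7, 11), (7, 20), (8, 11), (8, 20), (11, 6), (11, 9), (11, 22), (11, 25), (12, 6), (12, 9), (12, 22), (12, 25), (15, 11), (15, 20)]
Unfold 4 (reflect across h@16): 48 holes -> [(0, 11), (0, 20), (3, 6), (3, 9), (3, 22), (3, 25), (4, 6), (4, 9), (4, 22), (4, 25), (7, 11), (7, 20), (8, 11), (8, 20), (11, 6), (11, 9), (11, 22), (11, 25), (12, 6), (12, 9), (12, 22), (12, 25), (15, 11), (15, 20), (16, 11), (16, 20), (19, 6), (19, 9), (19, 22), (19, 25), (20, 6), (20, 9), (20, 22), (20, 25), (23, 11), (23, 20), (24, 11), (24, 20), (27, 6), (27, 9), (27, 22), (27, 25), (28, 6), (28, 9), (28, 22), (28, 25), (31, 11), (31, 20)]

Answer: 48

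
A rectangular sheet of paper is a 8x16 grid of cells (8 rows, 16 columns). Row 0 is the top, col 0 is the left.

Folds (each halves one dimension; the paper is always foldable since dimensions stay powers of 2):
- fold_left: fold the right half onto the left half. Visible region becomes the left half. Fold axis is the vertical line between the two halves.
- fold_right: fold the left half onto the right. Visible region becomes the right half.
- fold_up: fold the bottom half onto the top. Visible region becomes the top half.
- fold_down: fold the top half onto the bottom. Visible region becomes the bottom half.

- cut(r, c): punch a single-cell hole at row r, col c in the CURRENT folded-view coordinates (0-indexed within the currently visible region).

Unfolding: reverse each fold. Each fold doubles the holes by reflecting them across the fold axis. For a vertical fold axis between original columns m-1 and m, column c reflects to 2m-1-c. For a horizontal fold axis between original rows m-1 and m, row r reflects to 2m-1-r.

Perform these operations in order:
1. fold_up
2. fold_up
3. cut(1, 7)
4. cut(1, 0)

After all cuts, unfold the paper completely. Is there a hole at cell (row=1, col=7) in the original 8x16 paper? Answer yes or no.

Answer: yes

Derivation:
Op 1 fold_up: fold axis h@4; visible region now rows[0,4) x cols[0,16) = 4x16
Op 2 fold_up: fold axis h@2; visible region now rows[0,2) x cols[0,16) = 2x16
Op 3 cut(1, 7): punch at orig (1,7); cuts so far [(1, 7)]; region rows[0,2) x cols[0,16) = 2x16
Op 4 cut(1, 0): punch at orig (1,0); cuts so far [(1, 0), (1, 7)]; region rows[0,2) x cols[0,16) = 2x16
Unfold 1 (reflect across h@2): 4 holes -> [(1, 0), (1, 7), (2, 0), (2, 7)]
Unfold 2 (reflect across h@4): 8 holes -> [(1, 0), (1, 7), (2, 0), (2, 7), (5, 0), (5, 7), (6, 0), (6, 7)]
Holes: [(1, 0), (1, 7), (2, 0), (2, 7), (5, 0), (5, 7), (6, 0), (6, 7)]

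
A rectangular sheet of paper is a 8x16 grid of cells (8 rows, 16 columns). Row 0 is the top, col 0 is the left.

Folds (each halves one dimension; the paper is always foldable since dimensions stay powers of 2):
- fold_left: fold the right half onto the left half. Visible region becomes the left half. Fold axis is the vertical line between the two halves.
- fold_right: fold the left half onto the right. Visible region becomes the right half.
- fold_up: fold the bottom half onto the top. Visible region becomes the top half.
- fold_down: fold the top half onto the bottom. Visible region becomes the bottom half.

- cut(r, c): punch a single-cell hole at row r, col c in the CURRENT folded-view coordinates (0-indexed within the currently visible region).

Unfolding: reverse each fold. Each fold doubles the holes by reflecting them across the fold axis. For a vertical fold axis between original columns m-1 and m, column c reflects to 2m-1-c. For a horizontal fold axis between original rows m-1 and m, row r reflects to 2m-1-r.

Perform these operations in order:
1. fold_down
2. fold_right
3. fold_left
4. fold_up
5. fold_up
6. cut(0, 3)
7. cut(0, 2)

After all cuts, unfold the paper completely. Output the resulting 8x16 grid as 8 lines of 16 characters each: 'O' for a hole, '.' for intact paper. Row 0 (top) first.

Answer: ..OOOO....OOOO..
..OOOO....OOOO..
..OOOO....OOOO..
..OOOO....OOOO..
..OOOO....OOOO..
..OOOO....OOOO..
..OOOO....OOOO..
..OOOO....OOOO..

Derivation:
Op 1 fold_down: fold axis h@4; visible region now rows[4,8) x cols[0,16) = 4x16
Op 2 fold_right: fold axis v@8; visible region now rows[4,8) x cols[8,16) = 4x8
Op 3 fold_left: fold axis v@12; visible region now rows[4,8) x cols[8,12) = 4x4
Op 4 fold_up: fold axis h@6; visible region now rows[4,6) x cols[8,12) = 2x4
Op 5 fold_up: fold axis h@5; visible region now rows[4,5) x cols[8,12) = 1x4
Op 6 cut(0, 3): punch at orig (4,11); cuts so far [(4, 11)]; region rows[4,5) x cols[8,12) = 1x4
Op 7 cut(0, 2): punch at orig (4,10); cuts so far [(4, 10), (4, 11)]; region rows[4,5) x cols[8,12) = 1x4
Unfold 1 (reflect across h@5): 4 holes -> [(4, 10), (4, 11), (5, 10), (5, 11)]
Unfold 2 (reflect across h@6): 8 holes -> [(4, 10), (4, 11), (5, 10), (5, 11), (6, 10), (6, 11), (7, 10), (7, 11)]
Unfold 3 (reflect across v@12): 16 holes -> [(4, 10), (4, 11), (4, 12), (4, 13), (5, 10), (5, 11), (5, 12), (5, 13), (6, 10), (6, 11), (6, 12), (6, 13), (7, 10), (7, 11), (7, 12), (7, 13)]
Unfold 4 (reflect across v@8): 32 holes -> [(4, 2), (4, 3), (4, 4), (4, 5), (4, 10), (4, 11), (4, 12), (4, 13), (5, 2), (5, 3), (5, 4), (5, 5), (5, 10), (5, 11), (5, 12), (5, 13), (6, 2), (6, 3), (6, 4), (6, 5), (6, 10), (6, 11), (6, 12), (6, 13), (7, 2), (7, 3), (7, 4), (7, 5), (7, 10), (7, 11), (7, 12), (7, 13)]
Unfold 5 (reflect across h@4): 64 holes -> [(0, 2), (0, 3), (0, 4), (0, 5), (0, 10), (0, 11), (0, 12), (0, 13), (1, 2), (1, 3), (1, 4), (1, 5), (1, 10), (1, 11), (1, 12), (1, 13), (2, 2), (2, 3), (2, 4), (2, 5), (2, 10), (2, 11), (2, 12), (2, 13), (3, 2), (3, 3), (3, 4), (3, 5), (3, 10), (3, 11), (3, 12), (3, 13), (4, 2), (4, 3), (4, 4), (4, 5), (4, 10), (4, 11), (4, 12), (4, 13), (5, 2), (5, 3), (5, 4), (5, 5), (5, 10), (5, 11), (5, 12), (5, 13), (6, 2), (6, 3), (6, 4), (6, 5), (6, 10), (6, 11), (6, 12), (6, 13), (7, 2), (7, 3), (7, 4), (7, 5), (7, 10), (7, 11), (7, 12), (7, 13)]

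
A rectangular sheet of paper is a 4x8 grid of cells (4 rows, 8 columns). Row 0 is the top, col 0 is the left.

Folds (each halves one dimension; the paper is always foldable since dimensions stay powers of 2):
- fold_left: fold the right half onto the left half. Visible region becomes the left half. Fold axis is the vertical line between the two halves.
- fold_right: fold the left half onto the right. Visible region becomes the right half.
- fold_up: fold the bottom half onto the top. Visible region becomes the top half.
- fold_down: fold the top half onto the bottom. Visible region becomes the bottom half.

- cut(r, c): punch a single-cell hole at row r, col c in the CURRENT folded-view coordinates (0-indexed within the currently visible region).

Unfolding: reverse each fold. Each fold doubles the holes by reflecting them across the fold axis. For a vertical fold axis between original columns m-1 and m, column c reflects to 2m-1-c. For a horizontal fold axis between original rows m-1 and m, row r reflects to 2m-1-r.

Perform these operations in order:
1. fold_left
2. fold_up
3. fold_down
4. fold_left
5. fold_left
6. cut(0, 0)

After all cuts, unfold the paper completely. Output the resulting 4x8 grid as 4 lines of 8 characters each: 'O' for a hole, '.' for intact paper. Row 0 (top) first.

Answer: OOOOOOOO
OOOOOOOO
OOOOOOOO
OOOOOOOO

Derivation:
Op 1 fold_left: fold axis v@4; visible region now rows[0,4) x cols[0,4) = 4x4
Op 2 fold_up: fold axis h@2; visible region now rows[0,2) x cols[0,4) = 2x4
Op 3 fold_down: fold axis h@1; visible region now rows[1,2) x cols[0,4) = 1x4
Op 4 fold_left: fold axis v@2; visible region now rows[1,2) x cols[0,2) = 1x2
Op 5 fold_left: fold axis v@1; visible region now rows[1,2) x cols[0,1) = 1x1
Op 6 cut(0, 0): punch at orig (1,0); cuts so far [(1, 0)]; region rows[1,2) x cols[0,1) = 1x1
Unfold 1 (reflect across v@1): 2 holes -> [(1, 0), (1, 1)]
Unfold 2 (reflect across v@2): 4 holes -> [(1, 0), (1, 1), (1, 2), (1, 3)]
Unfold 3 (reflect across h@1): 8 holes -> [(0, 0), (0, 1), (0, 2), (0, 3), (1, 0), (1, 1), (1, 2), (1, 3)]
Unfold 4 (reflect across h@2): 16 holes -> [(0, 0), (0, 1), (0, 2), (0, 3), (1, 0), (1, 1), (1, 2), (1, 3), (2, 0), (2, 1), (2, 2), (2, 3), (3, 0), (3, 1), (3, 2), (3, 3)]
Unfold 5 (reflect across v@4): 32 holes -> [(0, 0), (0, 1), (0, 2), (0, 3), (0, 4), (0, 5), (0, 6), (0, 7), (1, 0), (1, 1), (1, 2), (1, 3), (1, 4), (1, 5), (1, 6), (1, 7), (2, 0), (2, 1), (2, 2), (2, 3), (2, 4), (2, 5), (2, 6), (2, 7), (3, 0), (3, 1), (3, 2), (3, 3), (3, 4), (3, 5), (3, 6), (3, 7)]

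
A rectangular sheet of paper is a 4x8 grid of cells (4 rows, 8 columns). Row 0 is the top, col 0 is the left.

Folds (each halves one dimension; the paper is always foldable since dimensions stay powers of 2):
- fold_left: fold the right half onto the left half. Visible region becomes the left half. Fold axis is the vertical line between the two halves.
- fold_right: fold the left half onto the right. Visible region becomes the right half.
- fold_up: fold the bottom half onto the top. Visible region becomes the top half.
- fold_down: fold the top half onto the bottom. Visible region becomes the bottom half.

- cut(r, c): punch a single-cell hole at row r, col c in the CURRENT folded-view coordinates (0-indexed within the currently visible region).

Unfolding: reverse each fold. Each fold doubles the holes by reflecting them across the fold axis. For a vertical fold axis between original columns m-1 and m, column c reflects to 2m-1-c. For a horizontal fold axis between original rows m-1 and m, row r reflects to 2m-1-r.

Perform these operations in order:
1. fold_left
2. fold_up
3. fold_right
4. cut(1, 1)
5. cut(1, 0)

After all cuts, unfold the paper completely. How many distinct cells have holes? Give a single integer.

Op 1 fold_left: fold axis v@4; visible region now rows[0,4) x cols[0,4) = 4x4
Op 2 fold_up: fold axis h@2; visible region now rows[0,2) x cols[0,4) = 2x4
Op 3 fold_right: fold axis v@2; visible region now rows[0,2) x cols[2,4) = 2x2
Op 4 cut(1, 1): punch at orig (1,3); cuts so far [(1, 3)]; region rows[0,2) x cols[2,4) = 2x2
Op 5 cut(1, 0): punch at orig (1,2); cuts so far [(1, 2), (1, 3)]; region rows[0,2) x cols[2,4) = 2x2
Unfold 1 (reflect across v@2): 4 holes -> [(1, 0), (1, 1), (1, 2), (1, 3)]
Unfold 2 (reflect across h@2): 8 holes -> [(1, 0), (1, 1), (1, 2), (1, 3), (2, 0), (2, 1), (2, 2), (2, 3)]
Unfold 3 (reflect across v@4): 16 holes -> [(1, 0), (1, 1), (1, 2), (1, 3), (1, 4), (1, 5), (1, 6), (1, 7), (2, 0), (2, 1), (2, 2), (2, 3), (2, 4), (2, 5), (2, 6), (2, 7)]

Answer: 16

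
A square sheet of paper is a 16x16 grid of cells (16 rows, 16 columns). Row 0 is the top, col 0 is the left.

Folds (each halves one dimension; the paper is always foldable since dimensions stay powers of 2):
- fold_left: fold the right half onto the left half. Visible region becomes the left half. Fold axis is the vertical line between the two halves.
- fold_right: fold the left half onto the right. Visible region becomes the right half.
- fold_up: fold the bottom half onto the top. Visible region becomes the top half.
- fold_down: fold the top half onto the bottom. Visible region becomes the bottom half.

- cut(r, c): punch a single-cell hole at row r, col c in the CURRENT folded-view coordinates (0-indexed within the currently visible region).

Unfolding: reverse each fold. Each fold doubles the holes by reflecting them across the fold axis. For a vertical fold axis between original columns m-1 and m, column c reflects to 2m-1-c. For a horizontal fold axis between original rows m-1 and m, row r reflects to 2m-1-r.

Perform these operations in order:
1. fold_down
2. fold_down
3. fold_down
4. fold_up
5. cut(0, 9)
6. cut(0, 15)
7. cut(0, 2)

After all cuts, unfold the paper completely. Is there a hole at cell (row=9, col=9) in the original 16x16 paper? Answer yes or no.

Op 1 fold_down: fold axis h@8; visible region now rows[8,16) x cols[0,16) = 8x16
Op 2 fold_down: fold axis h@12; visible region now rows[12,16) x cols[0,16) = 4x16
Op 3 fold_down: fold axis h@14; visible region now rows[14,16) x cols[0,16) = 2x16
Op 4 fold_up: fold axis h@15; visible region now rows[14,15) x cols[0,16) = 1x16
Op 5 cut(0, 9): punch at orig (14,9); cuts so far [(14, 9)]; region rows[14,15) x cols[0,16) = 1x16
Op 6 cut(0, 15): punch at orig (14,15); cuts so far [(14, 9), (14, 15)]; region rows[14,15) x cols[0,16) = 1x16
Op 7 cut(0, 2): punch at orig (14,2); cuts so far [(14, 2), (14, 9), (14, 15)]; region rows[14,15) x cols[0,16) = 1x16
Unfold 1 (reflect across h@15): 6 holes -> [(14, 2), (14, 9), (14, 15), (15, 2), (15, 9), (15, 15)]
Unfold 2 (reflect across h@14): 12 holes -> [(12, 2), (12, 9), (12, 15), (13, 2), (13, 9), (13, 15), (14, 2), (14, 9), (14, 15), (15, 2), (15, 9), (15, 15)]
Unfold 3 (reflect across h@12): 24 holes -> [(8, 2), (8, 9), (8, 15), (9, 2), (9, 9), (9, 15), (10, 2), (10, 9), (10, 15), (11, 2), (11, 9), (11, 15), (12, 2), (12, 9), (12, 15), (13, 2), (13, 9), (13, 15), (14, 2), (14, 9), (14, 15), (15, 2), (15, 9), (15, 15)]
Unfold 4 (reflect across h@8): 48 holes -> [(0, 2), (0, 9), (0, 15), (1, 2), (1, 9), (1, 15), (2, 2), (2, 9), (2, 15), (3, 2), (3, 9), (3, 15), (4, 2), (4, 9), (4, 15), (5, 2), (5, 9), (5, 15), (6, 2), (6, 9), (6, 15), (7, 2), (7, 9), (7, 15), (8, 2), (8, 9), (8, 15), (9, 2), (9, 9), (9, 15), (10, 2), (10, 9), (10, 15), (11, 2), (11, 9), (11, 15), (12, 2), (12, 9), (12, 15), (13, 2), (13, 9), (13, 15), (14, 2), (14, 9), (14, 15), (15, 2), (15, 9), (15, 15)]
Holes: [(0, 2), (0, 9), (0, 15), (1, 2), (1, 9), (1, 15), (2, 2), (2, 9), (2, 15), (3, 2), (3, 9), (3, 15), (4, 2), (4, 9), (4, 15), (5, 2), (5, 9), (5, 15), (6, 2), (6, 9), (6, 15), (7, 2), (7, 9), (7, 15), (8, 2), (8, 9), (8, 15), (9, 2), (9, 9), (9, 15), (10, 2), (10, 9), (10, 15), (11, 2), (11, 9), (11, 15), (12, 2), (12, 9), (12, 15), (13, 2), (13, 9), (13, 15), (14, 2), (14, 9), (14, 15), (15, 2), (15, 9), (15, 15)]

Answer: yes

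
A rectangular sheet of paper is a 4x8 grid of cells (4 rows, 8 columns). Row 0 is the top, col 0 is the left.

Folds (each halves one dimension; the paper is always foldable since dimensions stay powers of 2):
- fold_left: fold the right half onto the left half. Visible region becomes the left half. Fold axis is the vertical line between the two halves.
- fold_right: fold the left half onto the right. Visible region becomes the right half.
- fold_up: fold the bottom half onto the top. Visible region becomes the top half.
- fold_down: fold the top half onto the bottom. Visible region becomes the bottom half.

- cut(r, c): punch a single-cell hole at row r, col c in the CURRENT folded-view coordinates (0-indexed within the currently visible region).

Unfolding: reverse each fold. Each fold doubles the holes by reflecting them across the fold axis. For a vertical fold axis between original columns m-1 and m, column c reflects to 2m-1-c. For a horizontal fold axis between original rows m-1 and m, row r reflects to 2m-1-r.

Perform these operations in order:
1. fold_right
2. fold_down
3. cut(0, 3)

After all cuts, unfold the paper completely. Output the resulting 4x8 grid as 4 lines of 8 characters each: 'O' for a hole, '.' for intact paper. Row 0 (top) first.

Op 1 fold_right: fold axis v@4; visible region now rows[0,4) x cols[4,8) = 4x4
Op 2 fold_down: fold axis h@2; visible region now rows[2,4) x cols[4,8) = 2x4
Op 3 cut(0, 3): punch at orig (2,7); cuts so far [(2, 7)]; region rows[2,4) x cols[4,8) = 2x4
Unfold 1 (reflect across h@2): 2 holes -> [(1, 7), (2, 7)]
Unfold 2 (reflect across v@4): 4 holes -> [(1, 0), (1, 7), (2, 0), (2, 7)]

Answer: ........
O......O
O......O
........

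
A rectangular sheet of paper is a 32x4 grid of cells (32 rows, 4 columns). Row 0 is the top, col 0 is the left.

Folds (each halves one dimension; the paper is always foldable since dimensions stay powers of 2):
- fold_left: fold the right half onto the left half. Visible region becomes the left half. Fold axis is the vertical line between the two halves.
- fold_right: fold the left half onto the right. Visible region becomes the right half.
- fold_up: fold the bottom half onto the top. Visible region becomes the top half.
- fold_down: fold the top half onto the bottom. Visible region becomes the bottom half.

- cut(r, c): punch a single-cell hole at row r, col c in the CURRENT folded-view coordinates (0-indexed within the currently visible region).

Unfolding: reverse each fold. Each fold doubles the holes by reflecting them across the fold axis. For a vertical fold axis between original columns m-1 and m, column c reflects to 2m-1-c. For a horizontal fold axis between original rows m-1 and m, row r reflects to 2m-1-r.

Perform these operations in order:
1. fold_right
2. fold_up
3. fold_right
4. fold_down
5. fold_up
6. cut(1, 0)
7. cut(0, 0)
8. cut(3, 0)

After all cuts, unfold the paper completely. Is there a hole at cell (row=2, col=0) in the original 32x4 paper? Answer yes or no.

Answer: no

Derivation:
Op 1 fold_right: fold axis v@2; visible region now rows[0,32) x cols[2,4) = 32x2
Op 2 fold_up: fold axis h@16; visible region now rows[0,16) x cols[2,4) = 16x2
Op 3 fold_right: fold axis v@3; visible region now rows[0,16) x cols[3,4) = 16x1
Op 4 fold_down: fold axis h@8; visible region now rows[8,16) x cols[3,4) = 8x1
Op 5 fold_up: fold axis h@12; visible region now rows[8,12) x cols[3,4) = 4x1
Op 6 cut(1, 0): punch at orig (9,3); cuts so far [(9, 3)]; region rows[8,12) x cols[3,4) = 4x1
Op 7 cut(0, 0): punch at orig (8,3); cuts so far [(8, 3), (9, 3)]; region rows[8,12) x cols[3,4) = 4x1
Op 8 cut(3, 0): punch at orig (11,3); cuts so far [(8, 3), (9, 3), (11, 3)]; region rows[8,12) x cols[3,4) = 4x1
Unfold 1 (reflect across h@12): 6 holes -> [(8, 3), (9, 3), (11, 3), (12, 3), (14, 3), (15, 3)]
Unfold 2 (reflect across h@8): 12 holes -> [(0, 3), (1, 3), (3, 3), (4, 3), (6, 3), (7, 3), (8, 3), (9, 3), (11, 3), (12, 3), (14, 3), (15, 3)]
Unfold 3 (reflect across v@3): 24 holes -> [(0, 2), (0, 3), (1, 2), (1, 3), (3, 2), (3, 3), (4, 2), (4, 3), (6, 2), (6, 3), (7, 2), (7, 3), (8, 2), (8, 3), (9, 2), (9, 3), (11, 2), (11, 3), (12, 2), (12, 3), (14, 2), (14, 3), (15, 2), (15, 3)]
Unfold 4 (reflect across h@16): 48 holes -> [(0, 2), (0, 3), (1, 2), (1, 3), (3, 2), (3, 3), (4, 2), (4, 3), (6, 2), (6, 3), (7, 2), (7, 3), (8, 2), (8, 3), (9, 2), (9, 3), (11, 2), (11, 3), (12, 2), (12, 3), (14, 2), (14, 3), (15, 2), (15, 3), (16, 2), (16, 3), (17, 2), (17, 3), (19, 2), (19, 3), (20, 2), (20, 3), (22, 2), (22, 3), (23, 2), (23, 3), (24, 2), (24, 3), (25, 2), (25, 3), (27, 2), (27, 3), (28, 2), (28, 3), (30, 2), (30, 3), (31, 2), (31, 3)]
Unfold 5 (reflect across v@2): 96 holes -> [(0, 0), (0, 1), (0, 2), (0, 3), (1, 0), (1, 1), (1, 2), (1, 3), (3, 0), (3, 1), (3, 2), (3, 3), (4, 0), (4, 1), (4, 2), (4, 3), (6, 0), (6, 1), (6, 2), (6, 3), (7, 0), (7, 1), (7, 2), (7, 3), (8, 0), (8, 1), (8, 2), (8, 3), (9, 0), (9, 1), (9, 2), (9, 3), (11, 0), (11, 1), (11, 2), (11, 3), (12, 0), (12, 1), (12, 2), (12, 3), (14, 0), (14, 1), (14, 2), (14, 3), (15, 0), (15, 1), (15, 2), (15, 3), (16, 0), (16, 1), (16, 2), (16, 3), (17, 0), (17, 1), (17, 2), (17, 3), (19, 0), (19, 1), (19, 2), (19, 3), (20, 0), (20, 1), (20, 2), (20, 3), (22, 0), (22, 1), (22, 2), (22, 3), (23, 0), (23, 1), (23, 2), (23, 3), (24, 0), (24, 1), (24, 2), (24, 3), (25, 0), (25, 1), (25, 2), (25, 3), (27, 0), (27, 1), (27, 2), (27, 3), (28, 0), (28, 1), (28, 2), (28, 3), (30, 0), (30, 1), (30, 2), (30, 3), (31, 0), (31, 1), (31, 2), (31, 3)]
Holes: [(0, 0), (0, 1), (0, 2), (0, 3), (1, 0), (1, 1), (1, 2), (1, 3), (3, 0), (3, 1), (3, 2), (3, 3), (4, 0), (4, 1), (4, 2), (4, 3), (6, 0), (6, 1), (6, 2), (6, 3), (7, 0), (7, 1), (7, 2), (7, 3), (8, 0), (8, 1), (8, 2), (8, 3), (9, 0), (9, 1), (9, 2), (9, 3), (11, 0), (11, 1), (11, 2), (11, 3), (12, 0), (12, 1), (12, 2), (12, 3), (14, 0), (14, 1), (14, 2), (14, 3), (15, 0), (15, 1), (15, 2), (15, 3), (16, 0), (16, 1), (16, 2), (16, 3), (17, 0), (17, 1), (17, 2), (17, 3), (19, 0), (19, 1), (19, 2), (19, 3), (20, 0), (20, 1), (20, 2), (20, 3), (22, 0), (22, 1), (22, 2), (22, 3), (23, 0), (23, 1), (23, 2), (23, 3), (24, 0), (24, 1), (24, 2), (24, 3), (25, 0), (25, 1), (25, 2), (25, 3), (27, 0), (27, 1), (27, 2), (27, 3), (28, 0), (28, 1), (28, 2), (28, 3), (30, 0), (30, 1), (30, 2), (30, 3), (31, 0), (31, 1), (31, 2), (31, 3)]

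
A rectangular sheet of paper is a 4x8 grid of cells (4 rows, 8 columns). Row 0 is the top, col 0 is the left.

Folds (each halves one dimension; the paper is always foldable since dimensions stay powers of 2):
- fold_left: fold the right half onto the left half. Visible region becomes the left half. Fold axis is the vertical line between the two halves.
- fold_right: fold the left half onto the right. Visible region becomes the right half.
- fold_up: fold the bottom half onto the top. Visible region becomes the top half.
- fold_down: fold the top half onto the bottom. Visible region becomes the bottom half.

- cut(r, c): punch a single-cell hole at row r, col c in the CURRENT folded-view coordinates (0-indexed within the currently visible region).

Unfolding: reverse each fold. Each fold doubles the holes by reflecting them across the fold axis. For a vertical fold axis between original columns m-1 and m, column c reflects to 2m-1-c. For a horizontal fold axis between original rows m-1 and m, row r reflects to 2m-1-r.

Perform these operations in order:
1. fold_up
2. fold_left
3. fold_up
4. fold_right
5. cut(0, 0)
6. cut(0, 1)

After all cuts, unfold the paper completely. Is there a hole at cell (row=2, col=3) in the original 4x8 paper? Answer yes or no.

Answer: yes

Derivation:
Op 1 fold_up: fold axis h@2; visible region now rows[0,2) x cols[0,8) = 2x8
Op 2 fold_left: fold axis v@4; visible region now rows[0,2) x cols[0,4) = 2x4
Op 3 fold_up: fold axis h@1; visible region now rows[0,1) x cols[0,4) = 1x4
Op 4 fold_right: fold axis v@2; visible region now rows[0,1) x cols[2,4) = 1x2
Op 5 cut(0, 0): punch at orig (0,2); cuts so far [(0, 2)]; region rows[0,1) x cols[2,4) = 1x2
Op 6 cut(0, 1): punch at orig (0,3); cuts so far [(0, 2), (0, 3)]; region rows[0,1) x cols[2,4) = 1x2
Unfold 1 (reflect across v@2): 4 holes -> [(0, 0), (0, 1), (0, 2), (0, 3)]
Unfold 2 (reflect across h@1): 8 holes -> [(0, 0), (0, 1), (0, 2), (0, 3), (1, 0), (1, 1), (1, 2), (1, 3)]
Unfold 3 (reflect across v@4): 16 holes -> [(0, 0), (0, 1), (0, 2), (0, 3), (0, 4), (0, 5), (0, 6), (0, 7), (1, 0), (1, 1), (1, 2), (1, 3), (1, 4), (1, 5), (1, 6), (1, 7)]
Unfold 4 (reflect across h@2): 32 holes -> [(0, 0), (0, 1), (0, 2), (0, 3), (0, 4), (0, 5), (0, 6), (0, 7), (1, 0), (1, 1), (1, 2), (1, 3), (1, 4), (1, 5), (1, 6), (1, 7), (2, 0), (2, 1), (2, 2), (2, 3), (2, 4), (2, 5), (2, 6), (2, 7), (3, 0), (3, 1), (3, 2), (3, 3), (3, 4), (3, 5), (3, 6), (3, 7)]
Holes: [(0, 0), (0, 1), (0, 2), (0, 3), (0, 4), (0, 5), (0, 6), (0, 7), (1, 0), (1, 1), (1, 2), (1, 3), (1, 4), (1, 5), (1, 6), (1, 7), (2, 0), (2, 1), (2, 2), (2, 3), (2, 4), (2, 5), (2, 6), (2, 7), (3, 0), (3, 1), (3, 2), (3, 3), (3, 4), (3, 5), (3, 6), (3, 7)]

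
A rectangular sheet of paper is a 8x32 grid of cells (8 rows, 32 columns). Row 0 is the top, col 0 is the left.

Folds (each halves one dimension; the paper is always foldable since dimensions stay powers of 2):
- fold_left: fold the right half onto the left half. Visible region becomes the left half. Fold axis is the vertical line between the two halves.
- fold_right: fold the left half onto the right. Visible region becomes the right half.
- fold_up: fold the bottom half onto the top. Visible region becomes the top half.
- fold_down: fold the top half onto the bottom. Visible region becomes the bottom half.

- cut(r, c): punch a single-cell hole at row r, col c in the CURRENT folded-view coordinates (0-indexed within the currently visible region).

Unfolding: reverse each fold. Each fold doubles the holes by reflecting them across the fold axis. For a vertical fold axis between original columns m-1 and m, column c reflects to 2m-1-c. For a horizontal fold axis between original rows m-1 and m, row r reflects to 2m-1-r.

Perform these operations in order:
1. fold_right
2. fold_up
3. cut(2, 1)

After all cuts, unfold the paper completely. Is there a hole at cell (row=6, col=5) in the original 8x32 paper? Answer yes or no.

Answer: no

Derivation:
Op 1 fold_right: fold axis v@16; visible region now rows[0,8) x cols[16,32) = 8x16
Op 2 fold_up: fold axis h@4; visible region now rows[0,4) x cols[16,32) = 4x16
Op 3 cut(2, 1): punch at orig (2,17); cuts so far [(2, 17)]; region rows[0,4) x cols[16,32) = 4x16
Unfold 1 (reflect across h@4): 2 holes -> [(2, 17), (5, 17)]
Unfold 2 (reflect across v@16): 4 holes -> [(2, 14), (2, 17), (5, 14), (5, 17)]
Holes: [(2, 14), (2, 17), (5, 14), (5, 17)]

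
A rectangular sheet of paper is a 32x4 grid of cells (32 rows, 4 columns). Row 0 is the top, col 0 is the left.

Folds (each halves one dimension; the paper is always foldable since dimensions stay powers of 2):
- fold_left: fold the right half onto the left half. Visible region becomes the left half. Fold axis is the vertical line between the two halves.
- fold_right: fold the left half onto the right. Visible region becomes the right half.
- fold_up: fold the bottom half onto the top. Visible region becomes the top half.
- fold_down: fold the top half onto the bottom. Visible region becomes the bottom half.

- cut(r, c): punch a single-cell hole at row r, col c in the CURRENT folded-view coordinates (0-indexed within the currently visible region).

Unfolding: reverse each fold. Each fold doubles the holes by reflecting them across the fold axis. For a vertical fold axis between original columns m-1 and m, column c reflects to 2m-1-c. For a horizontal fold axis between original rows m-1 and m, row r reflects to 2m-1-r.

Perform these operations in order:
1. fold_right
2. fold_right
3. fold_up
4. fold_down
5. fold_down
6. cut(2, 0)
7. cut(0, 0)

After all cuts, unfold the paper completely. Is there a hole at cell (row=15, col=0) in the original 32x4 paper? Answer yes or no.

Answer: no

Derivation:
Op 1 fold_right: fold axis v@2; visible region now rows[0,32) x cols[2,4) = 32x2
Op 2 fold_right: fold axis v@3; visible region now rows[0,32) x cols[3,4) = 32x1
Op 3 fold_up: fold axis h@16; visible region now rows[0,16) x cols[3,4) = 16x1
Op 4 fold_down: fold axis h@8; visible region now rows[8,16) x cols[3,4) = 8x1
Op 5 fold_down: fold axis h@12; visible region now rows[12,16) x cols[3,4) = 4x1
Op 6 cut(2, 0): punch at orig (14,3); cuts so far [(14, 3)]; region rows[12,16) x cols[3,4) = 4x1
Op 7 cut(0, 0): punch at orig (12,3); cuts so far [(12, 3), (14, 3)]; region rows[12,16) x cols[3,4) = 4x1
Unfold 1 (reflect across h@12): 4 holes -> [(9, 3), (11, 3), (12, 3), (14, 3)]
Unfold 2 (reflect across h@8): 8 holes -> [(1, 3), (3, 3), (4, 3), (6, 3), (9, 3), (11, 3), (12, 3), (14, 3)]
Unfold 3 (reflect across h@16): 16 holes -> [(1, 3), (3, 3), (4, 3), (6, 3), (9, 3), (11, 3), (12, 3), (14, 3), (17, 3), (19, 3), (20, 3), (22, 3), (25, 3), (27, 3), (28, 3), (30, 3)]
Unfold 4 (reflect across v@3): 32 holes -> [(1, 2), (1, 3), (3, 2), (3, 3), (4, 2), (4, 3), (6, 2), (6, 3), (9, 2), (9, 3), (11, 2), (11, 3), (12, 2), (12, 3), (14, 2), (14, 3), (17, 2), (17, 3), (19, 2), (19, 3), (20, 2), (20, 3), (22, 2), (22, 3), (25, 2), (25, 3), (27, 2), (27, 3), (28, 2), (28, 3), (30, 2), (30, 3)]
Unfold 5 (reflect across v@2): 64 holes -> [(1, 0), (1, 1), (1, 2), (1, 3), (3, 0), (3, 1), (3, 2), (3, 3), (4, 0), (4, 1), (4, 2), (4, 3), (6, 0), (6, 1), (6, 2), (6, 3), (9, 0), (9, 1), (9, 2), (9, 3), (11, 0), (11, 1), (11, 2), (11, 3), (12, 0), (12, 1), (12, 2), (12, 3), (14, 0), (14, 1), (14, 2), (14, 3), (17, 0), (17, 1), (17, 2), (17, 3), (19, 0), (19, 1), (19, 2), (19, 3), (20, 0), (20, 1), (20, 2), (20, 3), (22, 0), (22, 1), (22, 2), (22, 3), (25, 0), (25, 1), (25, 2), (25, 3), (27, 0), (27, 1), (27, 2), (27, 3), (28, 0), (28, 1), (28, 2), (28, 3), (30, 0), (30, 1), (30, 2), (30, 3)]
Holes: [(1, 0), (1, 1), (1, 2), (1, 3), (3, 0), (3, 1), (3, 2), (3, 3), (4, 0), (4, 1), (4, 2), (4, 3), (6, 0), (6, 1), (6, 2), (6, 3), (9, 0), (9, 1), (9, 2), (9, 3), (11, 0), (11, 1), (11, 2), (11, 3), (12, 0), (12, 1), (12, 2), (12, 3), (14, 0), (14, 1), (14, 2), (14, 3), (17, 0), (17, 1), (17, 2), (17, 3), (19, 0), (19, 1), (19, 2), (19, 3), (20, 0), (20, 1), (20, 2), (20, 3), (22, 0), (22, 1), (22, 2), (22, 3), (25, 0), (25, 1), (25, 2), (25, 3), (27, 0), (27, 1), (27, 2), (27, 3), (28, 0), (28, 1), (28, 2), (28, 3), (30, 0), (30, 1), (30, 2), (30, 3)]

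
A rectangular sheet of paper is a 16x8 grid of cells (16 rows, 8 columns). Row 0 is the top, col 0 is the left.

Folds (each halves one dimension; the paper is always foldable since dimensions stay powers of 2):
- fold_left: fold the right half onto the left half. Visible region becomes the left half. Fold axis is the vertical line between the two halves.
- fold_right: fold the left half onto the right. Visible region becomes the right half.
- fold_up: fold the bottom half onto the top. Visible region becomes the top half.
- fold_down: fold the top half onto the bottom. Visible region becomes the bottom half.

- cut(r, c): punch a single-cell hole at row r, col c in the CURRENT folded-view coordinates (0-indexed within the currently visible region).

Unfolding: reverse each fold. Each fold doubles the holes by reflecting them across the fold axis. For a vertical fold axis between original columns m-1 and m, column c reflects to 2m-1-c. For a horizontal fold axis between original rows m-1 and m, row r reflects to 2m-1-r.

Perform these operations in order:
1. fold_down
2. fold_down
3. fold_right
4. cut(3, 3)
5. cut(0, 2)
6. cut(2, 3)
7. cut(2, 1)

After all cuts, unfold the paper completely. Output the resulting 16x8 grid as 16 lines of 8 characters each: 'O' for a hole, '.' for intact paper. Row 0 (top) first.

Answer: O......O
O.O..O.O
........
.O....O.
.O....O.
........
O.O..O.O
O......O
O......O
O.O..O.O
........
.O....O.
.O....O.
........
O.O..O.O
O......O

Derivation:
Op 1 fold_down: fold axis h@8; visible region now rows[8,16) x cols[0,8) = 8x8
Op 2 fold_down: fold axis h@12; visible region now rows[12,16) x cols[0,8) = 4x8
Op 3 fold_right: fold axis v@4; visible region now rows[12,16) x cols[4,8) = 4x4
Op 4 cut(3, 3): punch at orig (15,7); cuts so far [(15, 7)]; region rows[12,16) x cols[4,8) = 4x4
Op 5 cut(0, 2): punch at orig (12,6); cuts so far [(12, 6), (15, 7)]; region rows[12,16) x cols[4,8) = 4x4
Op 6 cut(2, 3): punch at orig (14,7); cuts so far [(12, 6), (14, 7), (15, 7)]; region rows[12,16) x cols[4,8) = 4x4
Op 7 cut(2, 1): punch at orig (14,5); cuts so far [(12, 6), (14, 5), (14, 7), (15, 7)]; region rows[12,16) x cols[4,8) = 4x4
Unfold 1 (reflect across v@4): 8 holes -> [(12, 1), (12, 6), (14, 0), (14, 2), (14, 5), (14, 7), (15, 0), (15, 7)]
Unfold 2 (reflect across h@12): 16 holes -> [(8, 0), (8, 7), (9, 0), (9, 2), (9, 5), (9, 7), (11, 1), (11, 6), (12, 1), (12, 6), (14, 0), (14, 2), (14, 5), (14, 7), (15, 0), (15, 7)]
Unfold 3 (reflect across h@8): 32 holes -> [(0, 0), (0, 7), (1, 0), (1, 2), (1, 5), (1, 7), (3, 1), (3, 6), (4, 1), (4, 6), (6, 0), (6, 2), (6, 5), (6, 7), (7, 0), (7, 7), (8, 0), (8, 7), (9, 0), (9, 2), (9, 5), (9, 7), (11, 1), (11, 6), (12, 1), (12, 6), (14, 0), (14, 2), (14, 5), (14, 7), (15, 0), (15, 7)]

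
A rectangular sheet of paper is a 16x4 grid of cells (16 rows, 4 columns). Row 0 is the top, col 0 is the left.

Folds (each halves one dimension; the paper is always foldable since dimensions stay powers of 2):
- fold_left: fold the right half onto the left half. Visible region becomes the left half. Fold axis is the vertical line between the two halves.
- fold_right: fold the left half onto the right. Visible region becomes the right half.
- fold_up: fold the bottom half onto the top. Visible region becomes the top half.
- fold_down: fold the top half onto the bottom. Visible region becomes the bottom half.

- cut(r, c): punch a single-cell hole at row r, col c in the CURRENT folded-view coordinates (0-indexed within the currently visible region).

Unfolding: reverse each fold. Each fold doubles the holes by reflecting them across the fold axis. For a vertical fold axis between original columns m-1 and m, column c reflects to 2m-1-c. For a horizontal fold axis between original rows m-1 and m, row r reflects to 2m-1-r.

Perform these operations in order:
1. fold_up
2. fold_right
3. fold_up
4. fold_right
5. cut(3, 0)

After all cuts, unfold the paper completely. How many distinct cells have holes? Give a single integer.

Op 1 fold_up: fold axis h@8; visible region now rows[0,8) x cols[0,4) = 8x4
Op 2 fold_right: fold axis v@2; visible region now rows[0,8) x cols[2,4) = 8x2
Op 3 fold_up: fold axis h@4; visible region now rows[0,4) x cols[2,4) = 4x2
Op 4 fold_right: fold axis v@3; visible region now rows[0,4) x cols[3,4) = 4x1
Op 5 cut(3, 0): punch at orig (3,3); cuts so far [(3, 3)]; region rows[0,4) x cols[3,4) = 4x1
Unfold 1 (reflect across v@3): 2 holes -> [(3, 2), (3, 3)]
Unfold 2 (reflect across h@4): 4 holes -> [(3, 2), (3, 3), (4, 2), (4, 3)]
Unfold 3 (reflect across v@2): 8 holes -> [(3, 0), (3, 1), (3, 2), (3, 3), (4, 0), (4, 1), (4, 2), (4, 3)]
Unfold 4 (reflect across h@8): 16 holes -> [(3, 0), (3, 1), (3, 2), (3, 3), (4, 0), (4, 1), (4, 2), (4, 3), (11, 0), (11, 1), (11, 2), (11, 3), (12, 0), (12, 1), (12, 2), (12, 3)]

Answer: 16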